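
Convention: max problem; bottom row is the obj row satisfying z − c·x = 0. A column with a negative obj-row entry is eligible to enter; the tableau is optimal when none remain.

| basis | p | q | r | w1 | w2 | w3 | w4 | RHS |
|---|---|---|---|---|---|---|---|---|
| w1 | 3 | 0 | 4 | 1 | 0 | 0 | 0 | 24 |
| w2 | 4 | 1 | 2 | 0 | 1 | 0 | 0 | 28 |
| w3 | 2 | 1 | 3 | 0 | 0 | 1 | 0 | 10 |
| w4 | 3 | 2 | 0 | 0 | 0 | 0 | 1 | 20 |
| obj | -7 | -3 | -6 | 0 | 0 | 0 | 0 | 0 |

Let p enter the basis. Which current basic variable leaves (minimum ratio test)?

w3

Column p entries and ratios — w1: 24/3 = 8; w2: 28/4 = 7; w3: 10/2 = 5; w4: 20/3 = 20/3.
Smallest ratio is 5 in the row of w3, so w3 leaves.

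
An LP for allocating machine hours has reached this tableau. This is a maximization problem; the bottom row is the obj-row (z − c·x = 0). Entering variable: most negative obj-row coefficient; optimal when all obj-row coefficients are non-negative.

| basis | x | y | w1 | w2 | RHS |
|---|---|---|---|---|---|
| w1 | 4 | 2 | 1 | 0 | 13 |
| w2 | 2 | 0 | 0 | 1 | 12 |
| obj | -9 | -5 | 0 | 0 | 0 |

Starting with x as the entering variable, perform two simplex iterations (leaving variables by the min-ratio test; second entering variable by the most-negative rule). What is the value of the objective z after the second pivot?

Ratio test on column x — row 1: 13/4 = 13/4; row 2: 12/2 = 6. Minimum is 13/4 at row 1 (w1 leaves); pivot element 4.
Pivot on row 1; the obj-row RHS becomes 0 − (-9)·(13/4) = 117/4.
Next entering variable (most negative obj-row entry -1/2): y.
Ratio test on column y — row 1: (13/4)/(1/2) = 13/2; row 2: entry -1 ≤ 0. Minimum is 13/2 at row 1 (x leaves); pivot element 1/2.
After the second pivot the obj-row RHS is 117/4 − (-1/2)·(13/2) = 65/2.

65/2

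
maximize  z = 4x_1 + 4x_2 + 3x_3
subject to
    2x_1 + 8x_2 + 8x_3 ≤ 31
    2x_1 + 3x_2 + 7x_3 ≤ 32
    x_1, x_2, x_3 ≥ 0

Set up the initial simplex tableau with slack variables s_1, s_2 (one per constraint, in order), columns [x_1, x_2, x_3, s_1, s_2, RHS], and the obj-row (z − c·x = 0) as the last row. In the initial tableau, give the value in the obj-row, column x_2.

The obj-row carries the negated objective coefficients: the x_2 entry is -4.

-4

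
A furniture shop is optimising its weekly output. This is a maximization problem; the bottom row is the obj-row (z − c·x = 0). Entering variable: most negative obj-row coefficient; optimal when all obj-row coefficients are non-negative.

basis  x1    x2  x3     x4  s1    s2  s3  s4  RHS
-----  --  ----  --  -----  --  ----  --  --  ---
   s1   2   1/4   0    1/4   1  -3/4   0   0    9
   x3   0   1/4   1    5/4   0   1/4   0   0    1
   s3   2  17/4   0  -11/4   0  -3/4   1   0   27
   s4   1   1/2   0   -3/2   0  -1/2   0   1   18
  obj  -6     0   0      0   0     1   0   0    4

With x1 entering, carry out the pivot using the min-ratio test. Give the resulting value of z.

31

Ratio test on column x1 — row 1: 9/2 = 9/2; row 2: entry 0 ≤ 0; row 3: 27/2 = 27/2; row 4: 18/1 = 18. Minimum is 9/2 at row 1 (s1 leaves); pivot element 2.
Pivot on row 1; the obj-row RHS becomes 4 − (-6)·(9/2) = 31.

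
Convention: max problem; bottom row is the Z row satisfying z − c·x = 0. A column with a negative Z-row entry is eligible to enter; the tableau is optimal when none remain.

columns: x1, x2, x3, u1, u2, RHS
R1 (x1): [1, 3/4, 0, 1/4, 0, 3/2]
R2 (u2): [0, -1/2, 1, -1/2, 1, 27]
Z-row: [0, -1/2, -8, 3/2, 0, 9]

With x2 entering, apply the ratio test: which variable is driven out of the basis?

x1

Column x2 entries and ratios — x1: (3/2)/(3/4) = 2; u2: -1/2 ≤ 0, skip.
Smallest ratio is 2 in the row of x1, so x1 leaves.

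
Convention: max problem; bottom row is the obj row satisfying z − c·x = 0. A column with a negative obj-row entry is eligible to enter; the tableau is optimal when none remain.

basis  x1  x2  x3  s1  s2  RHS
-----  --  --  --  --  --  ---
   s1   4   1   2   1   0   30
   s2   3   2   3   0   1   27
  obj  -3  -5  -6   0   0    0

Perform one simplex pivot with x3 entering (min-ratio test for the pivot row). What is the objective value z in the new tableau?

54

Ratio test on column x3 — row 1: 30/2 = 15; row 2: 27/3 = 9. Minimum is 9 at row 2 (s2 leaves); pivot element 3.
Pivot on row 2; the obj-row RHS becomes 0 − (-6)·9 = 54.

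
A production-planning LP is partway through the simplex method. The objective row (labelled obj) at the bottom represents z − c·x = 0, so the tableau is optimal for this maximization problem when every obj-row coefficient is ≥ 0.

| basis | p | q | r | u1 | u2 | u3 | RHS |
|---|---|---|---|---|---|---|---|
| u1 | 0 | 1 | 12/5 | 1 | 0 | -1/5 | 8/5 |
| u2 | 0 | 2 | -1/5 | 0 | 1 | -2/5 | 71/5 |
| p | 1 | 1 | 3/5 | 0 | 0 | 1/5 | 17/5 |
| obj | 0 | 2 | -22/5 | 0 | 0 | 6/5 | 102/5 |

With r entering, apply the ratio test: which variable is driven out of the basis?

u1

Column r entries and ratios — u1: (8/5)/(12/5) = 2/3; u2: -1/5 ≤ 0, skip; p: (17/5)/(3/5) = 17/3.
Smallest ratio is 2/3 in the row of u1, so u1 leaves.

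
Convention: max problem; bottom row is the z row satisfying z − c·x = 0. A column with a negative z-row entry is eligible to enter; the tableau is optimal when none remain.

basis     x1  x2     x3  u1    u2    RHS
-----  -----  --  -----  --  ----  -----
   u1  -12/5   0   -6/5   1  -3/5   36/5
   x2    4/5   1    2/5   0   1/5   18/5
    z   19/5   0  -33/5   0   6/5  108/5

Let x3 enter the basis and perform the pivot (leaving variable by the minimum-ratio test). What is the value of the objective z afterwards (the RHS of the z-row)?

Ratio test on column x3 — row 1: entry -6/5 ≤ 0; row 2: (18/5)/(2/5) = 9. Minimum is 9 at row 2 (x2 leaves); pivot element 2/5.
Pivot on row 2; the z-row RHS becomes 108/5 − (-33/5)·9 = 81.

81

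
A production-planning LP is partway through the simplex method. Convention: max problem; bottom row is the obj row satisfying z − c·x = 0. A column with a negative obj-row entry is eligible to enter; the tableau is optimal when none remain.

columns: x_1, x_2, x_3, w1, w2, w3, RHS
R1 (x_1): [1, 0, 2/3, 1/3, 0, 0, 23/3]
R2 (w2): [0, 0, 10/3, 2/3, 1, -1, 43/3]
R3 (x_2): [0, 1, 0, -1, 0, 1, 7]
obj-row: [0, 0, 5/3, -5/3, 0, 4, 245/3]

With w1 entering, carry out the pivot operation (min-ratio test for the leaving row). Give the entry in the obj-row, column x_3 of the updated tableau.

10

Ratio test on column w1 — row 1: (23/3)/(1/3) = 23; row 2: (43/3)/(2/3) = 43/2; row 3: entry -1 ≤ 0. Minimum is 43/2 at row 2 (w2 leaves); pivot element 2/3.
Divide row 2 by 2/3; eliminate column w1 from the other rows.
obj-row update in column x_3: 5/3 − (-5/3)·5 = 10.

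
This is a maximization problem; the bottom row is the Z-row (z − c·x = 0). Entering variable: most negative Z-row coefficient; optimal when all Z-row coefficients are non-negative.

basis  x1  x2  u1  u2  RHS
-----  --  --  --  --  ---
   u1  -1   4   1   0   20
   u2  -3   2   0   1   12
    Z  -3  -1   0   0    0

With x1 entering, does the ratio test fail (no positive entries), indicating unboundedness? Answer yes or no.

yes

Every constraint-row entry in column x1 is ≤ 0, so increasing x1 is unbounded.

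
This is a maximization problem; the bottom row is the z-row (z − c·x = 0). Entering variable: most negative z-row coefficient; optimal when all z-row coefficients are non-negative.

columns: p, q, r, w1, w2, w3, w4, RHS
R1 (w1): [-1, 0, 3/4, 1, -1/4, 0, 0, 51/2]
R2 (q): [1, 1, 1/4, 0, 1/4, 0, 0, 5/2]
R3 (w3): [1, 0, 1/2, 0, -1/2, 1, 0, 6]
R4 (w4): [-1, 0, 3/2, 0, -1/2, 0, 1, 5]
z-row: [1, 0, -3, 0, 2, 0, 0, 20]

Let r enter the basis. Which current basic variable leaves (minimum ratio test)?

Column r entries and ratios — w1: (51/2)/(3/4) = 34; q: (5/2)/(1/4) = 10; w3: 6/(1/2) = 12; w4: 5/(3/2) = 10/3.
Smallest ratio is 10/3 in the row of w4, so w4 leaves.

w4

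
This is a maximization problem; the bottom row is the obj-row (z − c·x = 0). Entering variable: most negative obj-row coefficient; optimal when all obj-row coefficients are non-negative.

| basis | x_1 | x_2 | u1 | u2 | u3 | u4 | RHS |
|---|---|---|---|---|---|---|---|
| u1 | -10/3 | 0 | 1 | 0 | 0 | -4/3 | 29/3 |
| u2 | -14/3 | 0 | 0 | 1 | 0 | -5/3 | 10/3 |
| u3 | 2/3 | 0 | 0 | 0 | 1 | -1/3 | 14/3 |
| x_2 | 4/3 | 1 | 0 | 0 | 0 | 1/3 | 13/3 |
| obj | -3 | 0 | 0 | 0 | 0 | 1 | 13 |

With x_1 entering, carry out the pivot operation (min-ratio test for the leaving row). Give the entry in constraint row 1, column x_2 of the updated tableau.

5/2

Ratio test on column x_1 — row 1: entry -10/3 ≤ 0; row 2: entry -14/3 ≤ 0; row 3: (14/3)/(2/3) = 7; row 4: (13/3)/(4/3) = 13/4. Minimum is 13/4 at row 4 (x_2 leaves); pivot element 4/3.
Divide row 4 by 4/3; eliminate column x_1 from the other rows.
Row 1 update in column x_2: 0 − (-10/3)·(3/4) = 5/2.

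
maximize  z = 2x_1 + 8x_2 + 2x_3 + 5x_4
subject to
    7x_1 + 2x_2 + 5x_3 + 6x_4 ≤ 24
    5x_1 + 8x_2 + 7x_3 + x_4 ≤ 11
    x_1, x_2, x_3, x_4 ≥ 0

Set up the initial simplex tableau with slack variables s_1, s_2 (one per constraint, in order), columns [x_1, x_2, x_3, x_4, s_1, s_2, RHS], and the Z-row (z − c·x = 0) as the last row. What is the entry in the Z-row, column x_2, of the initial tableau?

-8

The Z-row carries the negated objective coefficients: the x_2 entry is -8.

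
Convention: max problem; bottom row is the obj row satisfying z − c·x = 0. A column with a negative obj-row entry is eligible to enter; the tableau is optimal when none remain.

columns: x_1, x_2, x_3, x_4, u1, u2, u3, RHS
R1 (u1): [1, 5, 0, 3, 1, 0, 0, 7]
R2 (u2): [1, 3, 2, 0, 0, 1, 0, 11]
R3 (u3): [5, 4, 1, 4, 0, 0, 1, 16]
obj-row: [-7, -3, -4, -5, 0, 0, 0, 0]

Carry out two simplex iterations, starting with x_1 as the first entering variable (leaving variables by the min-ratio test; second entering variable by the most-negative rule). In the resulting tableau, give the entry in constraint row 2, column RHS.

Ratio test on column x_1 — row 1: 7/1 = 7; row 2: 11/1 = 11; row 3: 16/5 = 16/5. Minimum is 16/5 at row 3 (u3 leaves); pivot element 5.
Divide row 3 by 5; eliminate column x_1 from the other rows.
Second iteration: most negative obj-row entry is -13/5 in column x_3, so x_3 enters.
Ratio test on column x_3 — row 1: entry -1/5 ≤ 0; row 2: (39/5)/(9/5) = 13/3; row 3: (16/5)/(1/5) = 16. Minimum is 13/3 at row 2 (u2 leaves); pivot element 9/5.
Divide row 2 by 9/5; eliminate column x_3 from the other rows.
After both pivots, the entry at constraint row 2, column RHS is 13/3.

13/3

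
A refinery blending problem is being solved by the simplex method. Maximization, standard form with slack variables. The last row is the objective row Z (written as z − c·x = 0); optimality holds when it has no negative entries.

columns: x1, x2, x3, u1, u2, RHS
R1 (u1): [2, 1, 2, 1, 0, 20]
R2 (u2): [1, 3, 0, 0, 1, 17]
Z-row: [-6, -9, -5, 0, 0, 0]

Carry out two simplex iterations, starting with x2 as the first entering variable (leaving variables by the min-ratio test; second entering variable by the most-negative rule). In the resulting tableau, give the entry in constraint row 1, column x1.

Ratio test on column x2 — row 1: 20/1 = 20; row 2: 17/3 = 17/3. Minimum is 17/3 at row 2 (u2 leaves); pivot element 3.
Divide row 2 by 3; eliminate column x2 from the other rows.
Second iteration: most negative Z-row entry is -5 in column x3, so x3 enters.
Ratio test on column x3 — row 1: (43/3)/2 = 43/6; row 2: entry 0 ≤ 0. Minimum is 43/6 at row 1 (u1 leaves); pivot element 2.
Divide row 1 by 2; eliminate column x3 from the other rows.
After both pivots, the entry at constraint row 1, column x1 is 5/6.

5/6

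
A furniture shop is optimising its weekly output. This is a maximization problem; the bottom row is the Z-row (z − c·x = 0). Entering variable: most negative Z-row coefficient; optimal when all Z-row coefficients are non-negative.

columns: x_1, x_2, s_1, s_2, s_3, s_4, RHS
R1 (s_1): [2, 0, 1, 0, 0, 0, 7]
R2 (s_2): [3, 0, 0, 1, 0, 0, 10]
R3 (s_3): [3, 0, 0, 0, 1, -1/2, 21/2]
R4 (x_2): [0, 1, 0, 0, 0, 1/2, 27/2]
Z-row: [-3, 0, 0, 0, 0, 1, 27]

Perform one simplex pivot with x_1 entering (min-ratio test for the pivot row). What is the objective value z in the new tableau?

37

Ratio test on column x_1 — row 1: 7/2 = 7/2; row 2: 10/3 = 10/3; row 3: (21/2)/3 = 7/2; row 4: entry 0 ≤ 0. Minimum is 10/3 at row 2 (s_2 leaves); pivot element 3.
Pivot on row 2; the Z-row RHS becomes 27 − (-3)·(10/3) = 37.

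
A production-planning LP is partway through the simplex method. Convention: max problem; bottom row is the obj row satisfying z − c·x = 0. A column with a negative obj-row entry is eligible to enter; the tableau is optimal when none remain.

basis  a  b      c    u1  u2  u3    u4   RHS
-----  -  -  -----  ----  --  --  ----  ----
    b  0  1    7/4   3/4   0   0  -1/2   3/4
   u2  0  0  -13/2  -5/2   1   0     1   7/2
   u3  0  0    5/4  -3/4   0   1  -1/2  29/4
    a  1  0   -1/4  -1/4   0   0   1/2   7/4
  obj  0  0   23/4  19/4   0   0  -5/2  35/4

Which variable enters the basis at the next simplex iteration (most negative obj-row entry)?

u4

Negative obj-row entries: u4: -5/2.
The most negative is -5/2 in column u4, so u4 enters.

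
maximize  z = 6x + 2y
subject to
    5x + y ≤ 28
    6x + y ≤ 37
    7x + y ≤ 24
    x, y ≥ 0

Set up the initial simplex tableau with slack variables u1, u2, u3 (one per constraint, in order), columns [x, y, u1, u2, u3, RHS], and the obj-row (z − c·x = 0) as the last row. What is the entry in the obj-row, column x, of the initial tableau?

The obj-row carries the negated objective coefficients: the x entry is -6.

-6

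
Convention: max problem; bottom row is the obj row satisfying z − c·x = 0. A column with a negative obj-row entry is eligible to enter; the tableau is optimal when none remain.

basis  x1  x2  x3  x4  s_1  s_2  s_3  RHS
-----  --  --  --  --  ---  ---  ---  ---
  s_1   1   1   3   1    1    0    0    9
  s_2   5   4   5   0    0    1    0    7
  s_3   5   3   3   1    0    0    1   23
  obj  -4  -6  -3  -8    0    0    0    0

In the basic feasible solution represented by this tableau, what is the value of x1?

0

x1 is not in the basis, so in the current basic feasible solution x1 = 0.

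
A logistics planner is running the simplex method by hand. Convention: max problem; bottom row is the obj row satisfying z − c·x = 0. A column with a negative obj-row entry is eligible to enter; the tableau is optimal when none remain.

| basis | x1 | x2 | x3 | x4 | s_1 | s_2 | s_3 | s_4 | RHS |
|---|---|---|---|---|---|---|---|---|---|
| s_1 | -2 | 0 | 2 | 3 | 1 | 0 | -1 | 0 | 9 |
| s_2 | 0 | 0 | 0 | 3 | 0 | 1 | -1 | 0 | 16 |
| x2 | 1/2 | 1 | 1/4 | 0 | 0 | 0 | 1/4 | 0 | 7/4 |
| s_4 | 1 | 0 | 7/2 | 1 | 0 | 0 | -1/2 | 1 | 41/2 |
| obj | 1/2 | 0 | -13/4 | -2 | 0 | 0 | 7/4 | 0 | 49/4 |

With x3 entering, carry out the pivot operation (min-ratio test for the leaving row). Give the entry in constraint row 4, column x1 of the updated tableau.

Ratio test on column x3 — row 1: 9/2 = 9/2; row 2: entry 0 ≤ 0; row 3: (7/4)/(1/4) = 7; row 4: (41/2)/(7/2) = 41/7. Minimum is 9/2 at row 1 (s_1 leaves); pivot element 2.
Divide row 1 by 2; eliminate column x3 from the other rows.
Row 4 update in column x1: 1 − (7/2)·(-1) = 9/2.

9/2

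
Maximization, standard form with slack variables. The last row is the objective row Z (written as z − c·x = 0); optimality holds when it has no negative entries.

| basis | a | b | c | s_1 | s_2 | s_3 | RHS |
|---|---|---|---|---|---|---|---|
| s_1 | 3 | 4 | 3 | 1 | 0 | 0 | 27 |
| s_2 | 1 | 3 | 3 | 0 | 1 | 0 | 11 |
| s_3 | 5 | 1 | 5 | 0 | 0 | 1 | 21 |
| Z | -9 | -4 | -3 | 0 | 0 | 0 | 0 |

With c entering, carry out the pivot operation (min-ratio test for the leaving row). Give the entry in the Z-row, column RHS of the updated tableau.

Ratio test on column c — row 1: 27/3 = 9; row 2: 11/3 = 11/3; row 3: 21/5 = 21/5. Minimum is 11/3 at row 2 (s_2 leaves); pivot element 3.
Divide row 2 by 3; eliminate column c from the other rows.
Z-row update in column RHS: 0 − (-3)·(11/3) = 11.

11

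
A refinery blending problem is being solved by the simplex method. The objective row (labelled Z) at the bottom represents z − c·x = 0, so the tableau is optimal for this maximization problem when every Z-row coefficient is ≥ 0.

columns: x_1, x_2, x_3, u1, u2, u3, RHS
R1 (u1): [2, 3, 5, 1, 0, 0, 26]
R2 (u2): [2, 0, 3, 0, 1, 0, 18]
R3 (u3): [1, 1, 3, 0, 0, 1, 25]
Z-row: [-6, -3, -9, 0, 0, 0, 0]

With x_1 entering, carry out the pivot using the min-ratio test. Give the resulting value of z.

54

Ratio test on column x_1 — row 1: 26/2 = 13; row 2: 18/2 = 9; row 3: 25/1 = 25. Minimum is 9 at row 2 (u2 leaves); pivot element 2.
Pivot on row 2; the Z-row RHS becomes 0 − (-6)·9 = 54.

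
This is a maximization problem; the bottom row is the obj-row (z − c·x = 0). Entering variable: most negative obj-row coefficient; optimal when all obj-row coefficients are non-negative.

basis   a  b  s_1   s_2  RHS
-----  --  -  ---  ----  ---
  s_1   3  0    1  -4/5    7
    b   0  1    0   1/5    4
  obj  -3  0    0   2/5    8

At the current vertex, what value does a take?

a is not in the basis, so in the current basic feasible solution a = 0.

0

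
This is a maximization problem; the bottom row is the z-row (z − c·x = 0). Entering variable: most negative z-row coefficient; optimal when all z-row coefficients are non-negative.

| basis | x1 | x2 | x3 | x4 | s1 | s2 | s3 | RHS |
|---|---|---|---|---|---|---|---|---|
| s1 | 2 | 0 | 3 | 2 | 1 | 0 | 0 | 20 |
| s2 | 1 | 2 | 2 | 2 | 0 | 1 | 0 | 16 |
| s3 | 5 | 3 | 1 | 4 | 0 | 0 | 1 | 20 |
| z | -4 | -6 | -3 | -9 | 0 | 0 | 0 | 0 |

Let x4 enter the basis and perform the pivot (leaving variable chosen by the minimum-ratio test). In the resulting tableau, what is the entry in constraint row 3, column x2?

Ratio test on column x4 — row 1: 20/2 = 10; row 2: 16/2 = 8; row 3: 20/4 = 5. Minimum is 5 at row 3 (s3 leaves); pivot element 4.
Divide row 3 by 4; eliminate column x4 from the other rows.
In the new row 3, the x2 entry is the old entry divided by the pivot: 3/4 = 3/4.

3/4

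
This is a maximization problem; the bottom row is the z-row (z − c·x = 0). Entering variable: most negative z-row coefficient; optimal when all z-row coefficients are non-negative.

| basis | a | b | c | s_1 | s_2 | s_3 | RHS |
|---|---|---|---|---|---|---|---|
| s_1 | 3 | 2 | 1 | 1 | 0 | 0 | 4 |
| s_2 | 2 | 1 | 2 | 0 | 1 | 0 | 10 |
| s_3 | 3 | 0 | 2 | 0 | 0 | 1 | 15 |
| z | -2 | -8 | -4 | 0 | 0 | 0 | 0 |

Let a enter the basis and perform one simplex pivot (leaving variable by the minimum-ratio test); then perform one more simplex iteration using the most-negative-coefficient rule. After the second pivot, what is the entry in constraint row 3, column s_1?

Ratio test on column a — row 1: 4/3 = 4/3; row 2: 10/2 = 5; row 3: 15/3 = 5. Minimum is 4/3 at row 1 (s_1 leaves); pivot element 3.
Divide row 1 by 3; eliminate column a from the other rows.
Second iteration: most negative z-row entry is -20/3 in column b, so b enters.
Ratio test on column b — row 1: (4/3)/(2/3) = 2; row 2: entry -1/3 ≤ 0; row 3: entry -2 ≤ 0. Minimum is 2 at row 1 (a leaves); pivot element 2/3.
Divide row 1 by 2/3; eliminate column b from the other rows.
After both pivots, the entry at constraint row 3, column s_1 is 0.

0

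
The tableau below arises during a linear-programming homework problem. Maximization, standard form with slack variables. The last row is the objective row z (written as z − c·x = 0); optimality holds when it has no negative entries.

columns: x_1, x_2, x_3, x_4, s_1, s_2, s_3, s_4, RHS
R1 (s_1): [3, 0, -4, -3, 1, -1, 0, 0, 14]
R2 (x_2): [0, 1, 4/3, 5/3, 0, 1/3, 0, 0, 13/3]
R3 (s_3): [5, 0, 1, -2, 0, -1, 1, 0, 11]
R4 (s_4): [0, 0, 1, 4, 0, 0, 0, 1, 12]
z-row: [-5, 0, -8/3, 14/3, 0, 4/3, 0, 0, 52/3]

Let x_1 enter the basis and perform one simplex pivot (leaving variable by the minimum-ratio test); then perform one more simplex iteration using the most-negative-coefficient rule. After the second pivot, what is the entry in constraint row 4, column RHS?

Ratio test on column x_1 — row 1: 14/3 = 14/3; row 2: entry 0 ≤ 0; row 3: 11/5 = 11/5; row 4: entry 0 ≤ 0. Minimum is 11/5 at row 3 (s_3 leaves); pivot element 5.
Divide row 3 by 5; eliminate column x_1 from the other rows.
Second iteration: most negative z-row entry is -5/3 in column x_3, so x_3 enters.
Ratio test on column x_3 — row 1: entry -23/5 ≤ 0; row 2: (13/3)/(4/3) = 13/4; row 3: (11/5)/(1/5) = 11; row 4: 12/1 = 12. Minimum is 13/4 at row 2 (x_2 leaves); pivot element 4/3.
Divide row 2 by 4/3; eliminate column x_3 from the other rows.
After both pivots, the entry at constraint row 4, column RHS is 35/4.

35/4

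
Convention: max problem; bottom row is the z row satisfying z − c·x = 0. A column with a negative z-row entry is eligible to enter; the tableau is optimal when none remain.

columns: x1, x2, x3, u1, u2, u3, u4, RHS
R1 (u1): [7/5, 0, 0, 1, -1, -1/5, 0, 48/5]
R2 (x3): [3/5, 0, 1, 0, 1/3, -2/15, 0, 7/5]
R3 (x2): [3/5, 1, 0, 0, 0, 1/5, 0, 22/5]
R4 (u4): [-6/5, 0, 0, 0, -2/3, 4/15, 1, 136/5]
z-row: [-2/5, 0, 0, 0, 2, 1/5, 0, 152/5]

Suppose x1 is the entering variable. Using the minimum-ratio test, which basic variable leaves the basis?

x3

Column x1 entries and ratios — u1: (48/5)/(7/5) = 48/7; x3: (7/5)/(3/5) = 7/3; x2: (22/5)/(3/5) = 22/3; u4: -6/5 ≤ 0, skip.
Smallest ratio is 7/3 in the row of x3, so x3 leaves.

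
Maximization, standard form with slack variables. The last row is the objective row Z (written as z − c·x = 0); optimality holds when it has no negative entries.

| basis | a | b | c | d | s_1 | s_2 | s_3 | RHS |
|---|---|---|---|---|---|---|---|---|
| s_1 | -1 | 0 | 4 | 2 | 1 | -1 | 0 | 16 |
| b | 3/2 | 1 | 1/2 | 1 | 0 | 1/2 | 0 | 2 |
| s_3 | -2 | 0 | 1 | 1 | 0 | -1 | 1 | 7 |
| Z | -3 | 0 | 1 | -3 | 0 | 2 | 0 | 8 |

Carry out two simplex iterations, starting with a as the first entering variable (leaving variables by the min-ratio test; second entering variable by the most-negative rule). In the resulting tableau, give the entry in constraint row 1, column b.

Ratio test on column a — row 1: entry -1 ≤ 0; row 2: 2/(3/2) = 4/3; row 3: entry -2 ≤ 0. Minimum is 4/3 at row 2 (b leaves); pivot element 3/2.
Divide row 2 by 3/2; eliminate column a from the other rows.
Second iteration: most negative Z-row entry is -1 in column d, so d enters.
Ratio test on column d — row 1: (52/3)/(8/3) = 13/2; row 2: (4/3)/(2/3) = 2; row 3: (29/3)/(7/3) = 29/7. Minimum is 2 at row 2 (a leaves); pivot element 2/3.
Divide row 2 by 2/3; eliminate column d from the other rows.
After both pivots, the entry at constraint row 1, column b is -2.

-2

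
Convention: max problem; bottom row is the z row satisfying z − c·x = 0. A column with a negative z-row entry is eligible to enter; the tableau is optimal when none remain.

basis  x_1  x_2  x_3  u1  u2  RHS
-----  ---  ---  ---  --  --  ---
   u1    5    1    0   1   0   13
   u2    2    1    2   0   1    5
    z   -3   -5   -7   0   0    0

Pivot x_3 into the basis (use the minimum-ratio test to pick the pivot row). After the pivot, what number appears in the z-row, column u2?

Ratio test on column x_3 — row 1: entry 0 ≤ 0; row 2: 5/2 = 5/2. Minimum is 5/2 at row 2 (u2 leaves); pivot element 2.
Divide row 2 by 2; eliminate column x_3 from the other rows.
z-row update in column u2: 0 − (-7)·(1/2) = 7/2.

7/2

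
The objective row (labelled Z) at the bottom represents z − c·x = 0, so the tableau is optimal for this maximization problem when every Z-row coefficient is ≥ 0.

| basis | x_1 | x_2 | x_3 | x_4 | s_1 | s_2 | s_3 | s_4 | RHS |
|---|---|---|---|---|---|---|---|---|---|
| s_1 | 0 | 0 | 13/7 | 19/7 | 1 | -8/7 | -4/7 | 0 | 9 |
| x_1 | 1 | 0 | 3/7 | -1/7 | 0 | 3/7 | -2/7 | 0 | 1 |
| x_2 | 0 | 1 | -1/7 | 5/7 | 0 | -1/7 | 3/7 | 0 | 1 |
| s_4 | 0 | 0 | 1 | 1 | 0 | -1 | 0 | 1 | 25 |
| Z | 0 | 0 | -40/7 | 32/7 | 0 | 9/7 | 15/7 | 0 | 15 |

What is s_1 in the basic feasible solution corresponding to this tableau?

s_1 is basic (row 1); its value is the RHS of that row, 9.

9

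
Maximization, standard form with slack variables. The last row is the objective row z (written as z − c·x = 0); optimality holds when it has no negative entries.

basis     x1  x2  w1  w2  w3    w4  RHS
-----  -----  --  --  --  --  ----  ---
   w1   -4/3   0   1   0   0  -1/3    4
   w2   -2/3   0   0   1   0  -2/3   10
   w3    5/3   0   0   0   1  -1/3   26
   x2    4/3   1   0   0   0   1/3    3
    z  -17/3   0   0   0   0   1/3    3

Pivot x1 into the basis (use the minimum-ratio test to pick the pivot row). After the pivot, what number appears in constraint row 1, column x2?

Ratio test on column x1 — row 1: entry -4/3 ≤ 0; row 2: entry -2/3 ≤ 0; row 3: 26/(5/3) = 78/5; row 4: 3/(4/3) = 9/4. Minimum is 9/4 at row 4 (x2 leaves); pivot element 4/3.
Divide row 4 by 4/3; eliminate column x1 from the other rows.
Row 1 update in column x2: 0 − (-4/3)·(3/4) = 1.

1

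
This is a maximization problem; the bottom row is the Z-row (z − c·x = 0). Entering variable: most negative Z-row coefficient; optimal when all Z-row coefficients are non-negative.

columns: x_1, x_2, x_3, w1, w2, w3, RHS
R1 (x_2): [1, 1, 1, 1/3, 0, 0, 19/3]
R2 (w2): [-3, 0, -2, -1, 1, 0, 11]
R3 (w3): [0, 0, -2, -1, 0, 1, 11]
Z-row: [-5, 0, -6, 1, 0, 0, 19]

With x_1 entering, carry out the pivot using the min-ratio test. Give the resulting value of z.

Ratio test on column x_1 — row 1: (19/3)/1 = 19/3; row 2: entry -3 ≤ 0; row 3: entry 0 ≤ 0. Minimum is 19/3 at row 1 (x_2 leaves); pivot element 1.
Pivot on row 1; the Z-row RHS becomes 19 − (-5)·(19/3) = 152/3.

152/3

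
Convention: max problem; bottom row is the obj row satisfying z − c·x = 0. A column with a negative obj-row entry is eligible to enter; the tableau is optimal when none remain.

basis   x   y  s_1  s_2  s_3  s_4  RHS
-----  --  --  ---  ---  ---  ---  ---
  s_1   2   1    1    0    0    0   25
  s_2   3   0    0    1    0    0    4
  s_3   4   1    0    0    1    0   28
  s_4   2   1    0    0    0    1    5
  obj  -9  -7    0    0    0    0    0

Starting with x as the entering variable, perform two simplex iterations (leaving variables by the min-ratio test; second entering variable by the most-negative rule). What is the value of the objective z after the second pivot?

85/3

Ratio test on column x — row 1: 25/2 = 25/2; row 2: 4/3 = 4/3; row 3: 28/4 = 7; row 4: 5/2 = 5/2. Minimum is 4/3 at row 2 (s_2 leaves); pivot element 3.
Pivot on row 2; the obj-row RHS becomes 0 − (-9)·(4/3) = 12.
Next entering variable (most negative obj-row entry -7): y.
Ratio test on column y — row 1: (67/3)/1 = 67/3; row 2: entry 0 ≤ 0; row 3: (68/3)/1 = 68/3; row 4: (7/3)/1 = 7/3. Minimum is 7/3 at row 4 (s_4 leaves); pivot element 1.
After the second pivot the obj-row RHS is 12 − (-7)·(7/3) = 85/3.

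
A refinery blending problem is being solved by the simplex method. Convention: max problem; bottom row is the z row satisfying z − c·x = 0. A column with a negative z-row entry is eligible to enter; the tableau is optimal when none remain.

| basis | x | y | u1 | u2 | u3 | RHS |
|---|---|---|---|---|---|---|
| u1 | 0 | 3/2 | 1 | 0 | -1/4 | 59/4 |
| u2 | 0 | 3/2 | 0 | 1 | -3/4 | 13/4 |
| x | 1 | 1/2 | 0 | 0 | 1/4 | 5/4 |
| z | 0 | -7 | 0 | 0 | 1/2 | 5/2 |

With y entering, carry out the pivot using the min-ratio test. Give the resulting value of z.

Ratio test on column y — row 1: (59/4)/(3/2) = 59/6; row 2: (13/4)/(3/2) = 13/6; row 3: (5/4)/(1/2) = 5/2. Minimum is 13/6 at row 2 (u2 leaves); pivot element 3/2.
Pivot on row 2; the z-row RHS becomes 5/2 − (-7)·(13/6) = 53/3.

53/3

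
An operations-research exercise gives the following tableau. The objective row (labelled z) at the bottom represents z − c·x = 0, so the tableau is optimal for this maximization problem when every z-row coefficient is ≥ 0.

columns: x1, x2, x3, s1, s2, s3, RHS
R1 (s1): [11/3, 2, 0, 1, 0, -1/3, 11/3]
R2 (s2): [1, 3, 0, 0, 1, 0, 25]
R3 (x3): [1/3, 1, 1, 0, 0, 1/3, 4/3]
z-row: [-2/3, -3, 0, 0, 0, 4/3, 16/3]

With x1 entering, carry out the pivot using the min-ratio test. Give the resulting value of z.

Ratio test on column x1 — row 1: (11/3)/(11/3) = 1; row 2: 25/1 = 25; row 3: (4/3)/(1/3) = 4. Minimum is 1 at row 1 (s1 leaves); pivot element 11/3.
Pivot on row 1; the z-row RHS becomes 16/3 − (-2/3)·1 = 6.

6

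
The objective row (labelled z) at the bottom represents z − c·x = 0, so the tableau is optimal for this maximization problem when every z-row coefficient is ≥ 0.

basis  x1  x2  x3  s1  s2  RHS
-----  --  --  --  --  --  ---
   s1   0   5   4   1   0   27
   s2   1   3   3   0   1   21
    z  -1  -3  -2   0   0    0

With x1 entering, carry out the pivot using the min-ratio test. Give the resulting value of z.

21

Ratio test on column x1 — row 1: entry 0 ≤ 0; row 2: 21/1 = 21. Minimum is 21 at row 2 (s2 leaves); pivot element 1.
Pivot on row 2; the z-row RHS becomes 0 − (-1)·21 = 21.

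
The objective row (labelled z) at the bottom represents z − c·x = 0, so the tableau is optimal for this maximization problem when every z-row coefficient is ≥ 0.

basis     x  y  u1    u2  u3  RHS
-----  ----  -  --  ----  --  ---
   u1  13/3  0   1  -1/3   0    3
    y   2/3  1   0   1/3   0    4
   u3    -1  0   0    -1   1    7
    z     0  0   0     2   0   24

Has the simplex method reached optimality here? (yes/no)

yes

Every z-row coefficient is ≥ 0, so the tableau is optimal.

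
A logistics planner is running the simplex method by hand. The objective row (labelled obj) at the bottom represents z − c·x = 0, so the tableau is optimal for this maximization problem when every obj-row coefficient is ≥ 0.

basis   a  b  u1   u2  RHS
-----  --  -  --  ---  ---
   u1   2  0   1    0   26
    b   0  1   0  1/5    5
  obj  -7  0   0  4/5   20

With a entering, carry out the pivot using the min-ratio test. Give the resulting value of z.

111

Ratio test on column a — row 1: 26/2 = 13; row 2: entry 0 ≤ 0. Minimum is 13 at row 1 (u1 leaves); pivot element 2.
Pivot on row 1; the obj-row RHS becomes 20 − (-7)·13 = 111.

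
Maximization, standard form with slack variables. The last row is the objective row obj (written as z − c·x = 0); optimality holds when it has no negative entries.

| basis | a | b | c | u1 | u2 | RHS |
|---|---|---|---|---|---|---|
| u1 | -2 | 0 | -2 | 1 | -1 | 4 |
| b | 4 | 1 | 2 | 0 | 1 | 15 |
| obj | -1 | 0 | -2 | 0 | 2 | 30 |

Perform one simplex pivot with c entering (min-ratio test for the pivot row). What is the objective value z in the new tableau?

Ratio test on column c — row 1: entry -2 ≤ 0; row 2: 15/2 = 15/2. Minimum is 15/2 at row 2 (b leaves); pivot element 2.
Pivot on row 2; the obj-row RHS becomes 30 − (-2)·(15/2) = 45.

45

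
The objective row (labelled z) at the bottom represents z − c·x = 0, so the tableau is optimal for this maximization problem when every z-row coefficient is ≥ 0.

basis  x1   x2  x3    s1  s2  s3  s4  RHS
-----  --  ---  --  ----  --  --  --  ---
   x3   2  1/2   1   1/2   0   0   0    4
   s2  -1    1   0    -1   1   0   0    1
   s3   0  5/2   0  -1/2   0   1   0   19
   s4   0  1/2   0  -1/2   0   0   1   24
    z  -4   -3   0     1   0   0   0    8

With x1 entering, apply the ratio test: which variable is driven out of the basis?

x3

Column x1 entries and ratios — x3: 4/2 = 2; s2: -1 ≤ 0, skip; s3: 0 ≤ 0, skip; s4: 0 ≤ 0, skip.
Smallest ratio is 2 in the row of x3, so x3 leaves.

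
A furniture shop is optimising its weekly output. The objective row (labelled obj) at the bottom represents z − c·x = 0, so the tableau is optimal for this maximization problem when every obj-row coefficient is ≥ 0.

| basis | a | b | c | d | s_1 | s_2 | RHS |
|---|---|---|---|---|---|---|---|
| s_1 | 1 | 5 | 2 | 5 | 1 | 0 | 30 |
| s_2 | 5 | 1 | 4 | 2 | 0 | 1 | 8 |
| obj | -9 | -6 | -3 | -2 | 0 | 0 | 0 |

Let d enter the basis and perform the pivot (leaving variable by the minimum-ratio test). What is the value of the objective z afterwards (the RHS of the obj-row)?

8

Ratio test on column d — row 1: 30/5 = 6; row 2: 8/2 = 4. Minimum is 4 at row 2 (s_2 leaves); pivot element 2.
Pivot on row 2; the obj-row RHS becomes 0 − (-2)·4 = 8.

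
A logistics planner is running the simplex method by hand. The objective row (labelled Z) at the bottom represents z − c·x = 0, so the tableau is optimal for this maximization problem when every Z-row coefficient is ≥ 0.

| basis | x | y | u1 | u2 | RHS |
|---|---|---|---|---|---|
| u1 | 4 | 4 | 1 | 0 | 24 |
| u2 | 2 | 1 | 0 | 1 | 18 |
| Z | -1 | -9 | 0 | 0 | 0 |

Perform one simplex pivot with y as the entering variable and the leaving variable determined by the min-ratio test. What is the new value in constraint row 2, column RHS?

12

Ratio test on column y — row 1: 24/4 = 6; row 2: 18/1 = 18. Minimum is 6 at row 1 (u1 leaves); pivot element 4.
Divide row 1 by 4; eliminate column y from the other rows.
Row 2 update in column RHS: 18 − 1·6 = 12.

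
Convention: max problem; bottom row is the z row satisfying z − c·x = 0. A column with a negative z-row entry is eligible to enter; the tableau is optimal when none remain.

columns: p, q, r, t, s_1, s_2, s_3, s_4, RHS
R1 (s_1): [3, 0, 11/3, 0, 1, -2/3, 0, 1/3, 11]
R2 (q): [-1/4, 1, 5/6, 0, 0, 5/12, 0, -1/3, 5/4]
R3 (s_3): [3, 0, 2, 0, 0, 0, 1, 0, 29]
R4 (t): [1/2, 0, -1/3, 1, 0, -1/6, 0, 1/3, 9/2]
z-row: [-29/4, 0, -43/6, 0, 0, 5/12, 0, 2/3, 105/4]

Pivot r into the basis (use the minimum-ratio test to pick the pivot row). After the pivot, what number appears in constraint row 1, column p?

41/10

Ratio test on column r — row 1: 11/(11/3) = 3; row 2: (5/4)/(5/6) = 3/2; row 3: 29/2 = 29/2; row 4: entry -1/3 ≤ 0. Minimum is 3/2 at row 2 (q leaves); pivot element 5/6.
Divide row 2 by 5/6; eliminate column r from the other rows.
Row 1 update in column p: 3 − (11/3)·(-3/10) = 41/10.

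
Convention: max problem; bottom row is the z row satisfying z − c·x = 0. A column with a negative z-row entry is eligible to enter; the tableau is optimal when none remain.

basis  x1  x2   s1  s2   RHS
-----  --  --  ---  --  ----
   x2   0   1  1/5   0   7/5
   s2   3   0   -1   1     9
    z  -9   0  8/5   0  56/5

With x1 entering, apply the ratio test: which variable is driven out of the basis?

Column x1 entries and ratios — x2: 0 ≤ 0, skip; s2: 9/3 = 3.
Smallest ratio is 3 in the row of s2, so s2 leaves.

s2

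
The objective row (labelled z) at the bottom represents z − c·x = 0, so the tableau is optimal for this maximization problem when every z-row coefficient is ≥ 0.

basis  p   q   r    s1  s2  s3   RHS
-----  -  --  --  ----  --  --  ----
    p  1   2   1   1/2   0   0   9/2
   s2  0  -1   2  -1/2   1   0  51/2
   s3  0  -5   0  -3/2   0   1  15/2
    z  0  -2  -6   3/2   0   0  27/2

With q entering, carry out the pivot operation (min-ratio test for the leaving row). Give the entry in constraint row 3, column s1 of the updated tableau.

Ratio test on column q — row 1: (9/2)/2 = 9/4; row 2: entry -1 ≤ 0; row 3: entry -5 ≤ 0. Minimum is 9/4 at row 1 (p leaves); pivot element 2.
Divide row 1 by 2; eliminate column q from the other rows.
Row 3 update in column s1: -3/2 − (-5)·(1/4) = -1/4.

-1/4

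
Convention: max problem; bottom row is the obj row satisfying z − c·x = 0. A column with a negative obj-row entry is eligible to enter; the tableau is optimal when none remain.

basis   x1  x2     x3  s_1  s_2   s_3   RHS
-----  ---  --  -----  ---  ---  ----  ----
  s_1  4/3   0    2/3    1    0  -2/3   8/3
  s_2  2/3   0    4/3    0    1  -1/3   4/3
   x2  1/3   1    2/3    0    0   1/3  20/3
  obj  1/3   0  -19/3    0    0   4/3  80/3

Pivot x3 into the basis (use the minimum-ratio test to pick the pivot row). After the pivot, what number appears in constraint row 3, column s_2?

Ratio test on column x3 — row 1: (8/3)/(2/3) = 4; row 2: (4/3)/(4/3) = 1; row 3: (20/3)/(2/3) = 10. Minimum is 1 at row 2 (s_2 leaves); pivot element 4/3.
Divide row 2 by 4/3; eliminate column x3 from the other rows.
Row 3 update in column s_2: 0 − (2/3)·(3/4) = -1/2.

-1/2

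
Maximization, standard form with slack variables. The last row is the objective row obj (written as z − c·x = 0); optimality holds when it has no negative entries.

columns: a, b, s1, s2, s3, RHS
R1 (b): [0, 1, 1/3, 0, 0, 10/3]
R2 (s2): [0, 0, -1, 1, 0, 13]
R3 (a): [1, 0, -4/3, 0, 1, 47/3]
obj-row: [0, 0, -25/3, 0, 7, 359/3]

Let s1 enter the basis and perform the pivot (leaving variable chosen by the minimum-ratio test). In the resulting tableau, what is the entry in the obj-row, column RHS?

Ratio test on column s1 — row 1: (10/3)/(1/3) = 10; row 2: entry -1 ≤ 0; row 3: entry -4/3 ≤ 0. Minimum is 10 at row 1 (b leaves); pivot element 1/3.
Divide row 1 by 1/3; eliminate column s1 from the other rows.
obj-row update in column RHS: 359/3 − (-25/3)·10 = 203.

203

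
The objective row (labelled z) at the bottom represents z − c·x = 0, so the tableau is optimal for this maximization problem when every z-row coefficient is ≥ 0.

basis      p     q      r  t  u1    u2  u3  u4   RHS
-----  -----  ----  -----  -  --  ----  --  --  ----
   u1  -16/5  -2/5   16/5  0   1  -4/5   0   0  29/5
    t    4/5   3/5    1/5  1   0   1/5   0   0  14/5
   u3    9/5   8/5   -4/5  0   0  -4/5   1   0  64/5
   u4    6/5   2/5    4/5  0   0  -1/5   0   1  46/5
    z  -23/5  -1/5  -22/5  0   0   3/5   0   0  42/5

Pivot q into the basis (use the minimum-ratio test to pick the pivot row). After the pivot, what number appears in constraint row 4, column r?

2/3

Ratio test on column q — row 1: entry -2/5 ≤ 0; row 2: (14/5)/(3/5) = 14/3; row 3: (64/5)/(8/5) = 8; row 4: (46/5)/(2/5) = 23. Minimum is 14/3 at row 2 (t leaves); pivot element 3/5.
Divide row 2 by 3/5; eliminate column q from the other rows.
Row 4 update in column r: 4/5 − (2/5)·(1/3) = 2/3.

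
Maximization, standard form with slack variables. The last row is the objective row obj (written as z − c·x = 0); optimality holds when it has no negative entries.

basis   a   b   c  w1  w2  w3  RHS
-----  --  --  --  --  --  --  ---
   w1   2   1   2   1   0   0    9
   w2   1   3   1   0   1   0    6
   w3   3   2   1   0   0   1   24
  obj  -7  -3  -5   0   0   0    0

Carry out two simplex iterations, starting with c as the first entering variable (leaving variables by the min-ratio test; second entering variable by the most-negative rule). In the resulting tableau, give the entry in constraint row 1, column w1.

Ratio test on column c — row 1: 9/2 = 9/2; row 2: 6/1 = 6; row 3: 24/1 = 24. Minimum is 9/2 at row 1 (w1 leaves); pivot element 2.
Divide row 1 by 2; eliminate column c from the other rows.
Second iteration: most negative obj-row entry is -2 in column a, so a enters.
Ratio test on column a — row 1: (9/2)/1 = 9/2; row 2: entry 0 ≤ 0; row 3: (39/2)/2 = 39/4. Minimum is 9/2 at row 1 (c leaves); pivot element 1.
Divide row 1 by 1; eliminate column a from the other rows.
After both pivots, the entry at constraint row 1, column w1 is 1/2.

1/2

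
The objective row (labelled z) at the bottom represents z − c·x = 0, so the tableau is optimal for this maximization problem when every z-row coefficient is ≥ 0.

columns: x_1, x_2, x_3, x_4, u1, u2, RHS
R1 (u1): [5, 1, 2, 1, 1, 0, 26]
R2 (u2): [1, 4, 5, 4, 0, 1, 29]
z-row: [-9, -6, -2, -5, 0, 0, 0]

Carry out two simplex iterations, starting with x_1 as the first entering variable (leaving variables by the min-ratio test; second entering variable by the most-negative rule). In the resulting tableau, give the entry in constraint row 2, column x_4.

Ratio test on column x_1 — row 1: 26/5 = 26/5; row 2: 29/1 = 29. Minimum is 26/5 at row 1 (u1 leaves); pivot element 5.
Divide row 1 by 5; eliminate column x_1 from the other rows.
Second iteration: most negative z-row entry is -21/5 in column x_2, so x_2 enters.
Ratio test on column x_2 — row 1: (26/5)/(1/5) = 26; row 2: (119/5)/(19/5) = 119/19. Minimum is 119/19 at row 2 (u2 leaves); pivot element 19/5.
Divide row 2 by 19/5; eliminate column x_2 from the other rows.
After both pivots, the entry at constraint row 2, column x_4 is 1.

1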